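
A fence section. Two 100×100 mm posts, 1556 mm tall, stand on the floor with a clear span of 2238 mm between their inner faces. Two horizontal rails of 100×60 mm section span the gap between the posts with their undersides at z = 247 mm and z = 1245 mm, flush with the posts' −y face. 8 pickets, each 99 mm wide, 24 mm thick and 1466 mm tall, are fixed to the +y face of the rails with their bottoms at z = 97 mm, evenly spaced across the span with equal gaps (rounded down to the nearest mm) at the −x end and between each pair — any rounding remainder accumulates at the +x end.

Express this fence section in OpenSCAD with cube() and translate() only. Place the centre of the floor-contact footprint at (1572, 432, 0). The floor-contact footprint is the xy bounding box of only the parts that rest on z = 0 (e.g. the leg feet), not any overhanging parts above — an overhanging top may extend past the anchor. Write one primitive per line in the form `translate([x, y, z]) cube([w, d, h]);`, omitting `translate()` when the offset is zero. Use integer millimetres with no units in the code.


translate([353, 382, 0]) cube([100, 100, 1556]);
translate([2691, 382, 0]) cube([100, 100, 1556]);
translate([453, 382, 247]) cube([2238, 100, 60]);
translate([453, 382, 1245]) cube([2238, 100, 60]);
translate([613, 482, 97]) cube([99, 24, 1466]);
translate([872, 482, 97]) cube([99, 24, 1466]);
translate([1131, 482, 97]) cube([99, 24, 1466]);
translate([1390, 482, 97]) cube([99, 24, 1466]);
translate([1649, 482, 97]) cube([99, 24, 1466]);
translate([1908, 482, 97]) cube([99, 24, 1466]);
translate([2167, 482, 97]) cube([99, 24, 1466]);
translate([2426, 482, 97]) cube([99, 24, 1466]);


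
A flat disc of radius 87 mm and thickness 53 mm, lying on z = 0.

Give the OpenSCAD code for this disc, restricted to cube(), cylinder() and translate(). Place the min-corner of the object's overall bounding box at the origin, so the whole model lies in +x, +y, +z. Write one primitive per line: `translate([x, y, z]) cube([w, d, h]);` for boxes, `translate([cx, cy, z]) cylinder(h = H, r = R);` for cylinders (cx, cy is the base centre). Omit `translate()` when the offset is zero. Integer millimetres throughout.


translate([87, 87, 0]) cylinder(h = 53, r = 87);


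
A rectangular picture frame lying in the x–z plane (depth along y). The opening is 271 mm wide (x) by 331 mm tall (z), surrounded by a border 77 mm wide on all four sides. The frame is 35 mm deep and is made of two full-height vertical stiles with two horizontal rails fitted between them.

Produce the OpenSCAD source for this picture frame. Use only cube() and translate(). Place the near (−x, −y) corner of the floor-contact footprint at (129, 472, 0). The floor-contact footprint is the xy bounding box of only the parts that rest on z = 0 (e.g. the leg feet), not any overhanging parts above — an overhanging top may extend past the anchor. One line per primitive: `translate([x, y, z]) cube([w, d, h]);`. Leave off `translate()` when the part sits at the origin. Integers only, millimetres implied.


translate([129, 472, 0]) cube([77, 35, 485]);
translate([477, 472, 0]) cube([77, 35, 485]);
translate([206, 472, 0]) cube([271, 35, 77]);
translate([206, 472, 408]) cube([271, 35, 77]);


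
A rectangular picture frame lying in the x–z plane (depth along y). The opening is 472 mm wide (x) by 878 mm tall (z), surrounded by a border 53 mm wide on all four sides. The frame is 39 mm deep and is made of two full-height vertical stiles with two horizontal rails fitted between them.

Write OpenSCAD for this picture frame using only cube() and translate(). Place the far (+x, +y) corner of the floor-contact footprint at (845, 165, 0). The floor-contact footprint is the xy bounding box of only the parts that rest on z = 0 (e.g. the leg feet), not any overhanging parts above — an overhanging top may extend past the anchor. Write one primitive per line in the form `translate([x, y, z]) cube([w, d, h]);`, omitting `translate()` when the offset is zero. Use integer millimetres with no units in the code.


translate([267, 126, 0]) cube([53, 39, 984]);
translate([792, 126, 0]) cube([53, 39, 984]);
translate([320, 126, 0]) cube([472, 39, 53]);
translate([320, 126, 931]) cube([472, 39, 53]);


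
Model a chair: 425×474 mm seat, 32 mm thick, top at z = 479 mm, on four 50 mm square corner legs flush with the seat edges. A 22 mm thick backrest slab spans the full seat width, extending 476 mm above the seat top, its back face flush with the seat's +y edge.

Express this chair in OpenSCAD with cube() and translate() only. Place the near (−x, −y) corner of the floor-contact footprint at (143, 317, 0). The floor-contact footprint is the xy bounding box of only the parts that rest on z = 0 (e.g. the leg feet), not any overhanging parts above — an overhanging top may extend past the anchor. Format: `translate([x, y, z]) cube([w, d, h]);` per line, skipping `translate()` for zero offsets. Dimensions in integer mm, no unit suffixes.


// leg_h = 479 - 32 = 447
translate([143, 317, 447]) cube([425, 474, 32]);
translate([143, 317, 0]) cube([50, 50, 447]);
translate([518, 317, 0]) cube([50, 50, 447]);
translate([143, 741, 0]) cube([50, 50, 447]);
translate([518, 741, 0]) cube([50, 50, 447]);
translate([143, 769, 479]) cube([425, 22, 476]);


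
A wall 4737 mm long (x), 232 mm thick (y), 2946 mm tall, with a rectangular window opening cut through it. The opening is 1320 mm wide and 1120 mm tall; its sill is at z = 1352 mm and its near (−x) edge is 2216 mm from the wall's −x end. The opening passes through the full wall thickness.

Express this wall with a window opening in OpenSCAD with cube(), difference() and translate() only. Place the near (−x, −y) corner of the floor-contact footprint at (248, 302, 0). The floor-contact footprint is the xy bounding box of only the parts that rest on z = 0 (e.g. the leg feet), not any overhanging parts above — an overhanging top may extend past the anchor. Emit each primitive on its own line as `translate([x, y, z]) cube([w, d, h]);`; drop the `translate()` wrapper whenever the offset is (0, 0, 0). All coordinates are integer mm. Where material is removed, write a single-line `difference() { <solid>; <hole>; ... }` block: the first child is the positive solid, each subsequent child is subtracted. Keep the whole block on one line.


difference() { translate([248, 302, 0]) cube([4737, 232, 2946]); translate([2464, 302, 1352]) cube([1320, 232, 1120]); }


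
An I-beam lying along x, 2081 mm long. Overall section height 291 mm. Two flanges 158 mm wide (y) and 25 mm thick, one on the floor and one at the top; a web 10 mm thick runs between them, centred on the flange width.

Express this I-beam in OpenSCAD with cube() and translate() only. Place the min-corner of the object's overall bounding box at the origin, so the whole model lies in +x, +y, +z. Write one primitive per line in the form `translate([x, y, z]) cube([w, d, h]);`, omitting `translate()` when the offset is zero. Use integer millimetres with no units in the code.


cube([2081, 158, 25]);
translate([0, 74, 25]) cube([2081, 10, 241]);
translate([0, 0, 266]) cube([2081, 158, 25]);


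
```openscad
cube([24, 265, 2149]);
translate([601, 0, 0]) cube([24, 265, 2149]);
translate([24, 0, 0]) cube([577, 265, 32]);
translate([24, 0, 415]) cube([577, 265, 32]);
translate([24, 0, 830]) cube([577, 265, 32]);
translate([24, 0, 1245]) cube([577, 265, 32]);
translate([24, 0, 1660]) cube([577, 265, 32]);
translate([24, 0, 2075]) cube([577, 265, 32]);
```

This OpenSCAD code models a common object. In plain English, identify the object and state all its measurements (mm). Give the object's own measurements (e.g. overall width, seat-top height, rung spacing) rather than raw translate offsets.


An open bookshelf. Two side panels, each 24 mm thick, 265 mm deep and 2149 mm tall, stand 625 mm apart (outside-to-outside). Between them sit 6 shelves, each 32 mm thick and 265 mm deep, spanning the full gap between the sides. The bottom shelf rests on the floor (its underside at z = 0) and the clear gap between one shelf's top and the next shelf's underside is 383 mm.


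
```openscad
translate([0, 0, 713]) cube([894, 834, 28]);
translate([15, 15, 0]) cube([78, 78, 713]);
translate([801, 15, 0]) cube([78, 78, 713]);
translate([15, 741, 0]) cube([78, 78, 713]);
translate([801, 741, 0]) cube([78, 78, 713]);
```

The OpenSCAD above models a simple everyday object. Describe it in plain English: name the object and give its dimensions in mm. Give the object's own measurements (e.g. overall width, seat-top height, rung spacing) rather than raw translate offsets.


A rectangular dining table. The top is 894×834×28 mm with its upper surface at z = 741 mm. It stands on four 78×78 mm square legs, each inset 15 mm from the nearest pair of top edges, running from the floor to the underside of the top.


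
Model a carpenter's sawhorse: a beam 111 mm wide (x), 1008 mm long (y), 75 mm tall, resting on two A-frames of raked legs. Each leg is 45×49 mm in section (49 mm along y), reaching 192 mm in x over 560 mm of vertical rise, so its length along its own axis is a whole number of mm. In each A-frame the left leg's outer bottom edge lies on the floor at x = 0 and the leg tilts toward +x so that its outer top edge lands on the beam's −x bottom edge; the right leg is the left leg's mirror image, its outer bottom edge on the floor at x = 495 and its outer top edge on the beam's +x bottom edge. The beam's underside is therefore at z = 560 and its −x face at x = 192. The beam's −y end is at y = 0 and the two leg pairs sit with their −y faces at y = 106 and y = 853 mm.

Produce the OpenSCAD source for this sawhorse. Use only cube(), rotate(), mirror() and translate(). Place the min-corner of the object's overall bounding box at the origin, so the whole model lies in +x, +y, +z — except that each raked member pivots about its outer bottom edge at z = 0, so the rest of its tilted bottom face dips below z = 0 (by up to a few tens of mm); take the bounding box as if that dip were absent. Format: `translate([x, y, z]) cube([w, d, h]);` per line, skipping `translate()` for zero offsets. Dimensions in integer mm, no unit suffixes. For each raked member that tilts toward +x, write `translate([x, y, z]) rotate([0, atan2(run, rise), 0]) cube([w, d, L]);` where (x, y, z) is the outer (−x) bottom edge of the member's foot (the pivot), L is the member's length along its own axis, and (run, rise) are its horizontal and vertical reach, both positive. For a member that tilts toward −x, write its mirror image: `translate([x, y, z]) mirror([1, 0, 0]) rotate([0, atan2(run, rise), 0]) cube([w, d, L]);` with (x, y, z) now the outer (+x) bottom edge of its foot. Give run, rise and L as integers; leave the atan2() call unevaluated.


translate([192, 0, 560]) cube([111, 1008, 75]);
translate([0, 106, 0]) rotate([0, atan2(192, 560), 0]) cube([45, 49, 592]);
translate([495, 106, 0]) mirror([1, 0, 0]) rotate([0, atan2(192, 560), 0]) cube([45, 49, 592]);
translate([0, 853, 0]) rotate([0, atan2(192, 560), 0]) cube([45, 49, 592]);
translate([495, 853, 0]) mirror([1, 0, 0]) rotate([0, atan2(192, 560), 0]) cube([45, 49, 592]);


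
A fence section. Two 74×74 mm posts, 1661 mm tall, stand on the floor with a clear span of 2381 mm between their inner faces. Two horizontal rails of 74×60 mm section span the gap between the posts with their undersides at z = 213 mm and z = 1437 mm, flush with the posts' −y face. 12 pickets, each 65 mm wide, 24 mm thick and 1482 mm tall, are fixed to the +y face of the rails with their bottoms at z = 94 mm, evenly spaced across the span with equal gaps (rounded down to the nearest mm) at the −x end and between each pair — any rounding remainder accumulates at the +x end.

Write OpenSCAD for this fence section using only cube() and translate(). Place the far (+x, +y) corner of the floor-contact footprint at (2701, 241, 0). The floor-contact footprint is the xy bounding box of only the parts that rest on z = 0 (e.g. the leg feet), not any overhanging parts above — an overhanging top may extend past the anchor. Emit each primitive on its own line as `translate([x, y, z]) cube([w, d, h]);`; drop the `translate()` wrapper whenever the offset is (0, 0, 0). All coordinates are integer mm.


translate([172, 167, 0]) cube([74, 74, 1661]);
translate([2627, 167, 0]) cube([74, 74, 1661]);
translate([246, 167, 213]) cube([2381, 74, 60]);
translate([246, 167, 1437]) cube([2381, 74, 60]);
translate([369, 241, 94]) cube([65, 24, 1482]);
translate([557, 241, 94]) cube([65, 24, 1482]);
translate([745, 241, 94]) cube([65, 24, 1482]);
translate([933, 241, 94]) cube([65, 24, 1482]);
translate([1121, 241, 94]) cube([65, 24, 1482]);
translate([1309, 241, 94]) cube([65, 24, 1482]);
translate([1497, 241, 94]) cube([65, 24, 1482]);
translate([1685, 241, 94]) cube([65, 24, 1482]);
translate([1873, 241, 94]) cube([65, 24, 1482]);
translate([2061, 241, 94]) cube([65, 24, 1482]);
translate([2249, 241, 94]) cube([65, 24, 1482]);
translate([2437, 241, 94]) cube([65, 24, 1482]);


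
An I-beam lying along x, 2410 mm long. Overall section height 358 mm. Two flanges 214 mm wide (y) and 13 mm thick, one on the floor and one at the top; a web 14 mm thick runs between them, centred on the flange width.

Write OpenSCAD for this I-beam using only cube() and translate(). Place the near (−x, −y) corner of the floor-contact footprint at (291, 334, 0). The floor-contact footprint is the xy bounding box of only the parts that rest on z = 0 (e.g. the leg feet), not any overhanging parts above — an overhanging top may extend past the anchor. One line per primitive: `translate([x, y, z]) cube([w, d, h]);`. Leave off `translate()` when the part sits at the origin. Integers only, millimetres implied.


translate([291, 334, 0]) cube([2410, 214, 13]);
translate([291, 434, 13]) cube([2410, 14, 332]);
translate([291, 334, 345]) cube([2410, 214, 13]);


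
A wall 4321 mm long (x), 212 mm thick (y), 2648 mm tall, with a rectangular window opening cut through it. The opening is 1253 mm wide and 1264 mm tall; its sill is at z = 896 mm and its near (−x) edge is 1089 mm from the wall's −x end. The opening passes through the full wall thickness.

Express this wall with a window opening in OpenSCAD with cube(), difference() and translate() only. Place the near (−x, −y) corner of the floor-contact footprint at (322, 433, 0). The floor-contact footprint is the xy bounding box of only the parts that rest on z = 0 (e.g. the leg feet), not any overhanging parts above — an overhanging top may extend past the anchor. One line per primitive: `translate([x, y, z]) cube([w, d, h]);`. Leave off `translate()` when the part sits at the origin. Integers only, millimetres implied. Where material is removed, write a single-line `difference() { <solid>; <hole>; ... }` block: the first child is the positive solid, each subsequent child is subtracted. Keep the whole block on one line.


difference() { translate([322, 433, 0]) cube([4321, 212, 2648]); translate([1411, 433, 896]) cube([1253, 212, 1264]); }


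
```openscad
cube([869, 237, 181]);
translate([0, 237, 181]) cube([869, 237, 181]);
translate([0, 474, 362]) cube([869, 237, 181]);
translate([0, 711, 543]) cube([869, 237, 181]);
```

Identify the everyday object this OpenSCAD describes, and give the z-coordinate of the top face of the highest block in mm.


A staircase. The total rise is 724 mm.

4 identical blocks, each offset up and back from the previous — a staircase. Each step is 181 mm tall and there are 4 of them, so the total rise is 4 × 181 = 724 mm.


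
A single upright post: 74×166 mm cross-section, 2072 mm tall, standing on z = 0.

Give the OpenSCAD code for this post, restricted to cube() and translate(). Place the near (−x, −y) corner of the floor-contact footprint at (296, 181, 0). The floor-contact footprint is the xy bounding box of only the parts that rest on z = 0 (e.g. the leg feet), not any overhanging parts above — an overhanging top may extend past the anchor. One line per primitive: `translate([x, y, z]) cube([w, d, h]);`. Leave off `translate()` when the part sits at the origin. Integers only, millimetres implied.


translate([296, 181, 0]) cube([74, 166, 2072]);


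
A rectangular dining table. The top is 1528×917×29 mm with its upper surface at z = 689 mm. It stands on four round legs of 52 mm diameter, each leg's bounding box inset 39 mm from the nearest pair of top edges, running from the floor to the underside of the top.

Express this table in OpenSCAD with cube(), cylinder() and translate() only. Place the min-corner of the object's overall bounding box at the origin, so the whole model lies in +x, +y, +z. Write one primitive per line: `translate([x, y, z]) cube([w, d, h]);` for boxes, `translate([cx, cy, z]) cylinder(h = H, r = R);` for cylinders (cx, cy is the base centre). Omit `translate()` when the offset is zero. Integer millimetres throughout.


// leg_h = 689 - 29 = 660
translate([0, 0, 660]) cube([1528, 917, 29]);
translate([65, 65, 0]) cylinder(h = 660, r = 26);
translate([1463, 65, 0]) cylinder(h = 660, r = 26);
translate([65, 852, 0]) cylinder(h = 660, r = 26);
translate([1463, 852, 0]) cylinder(h = 660, r = 26);


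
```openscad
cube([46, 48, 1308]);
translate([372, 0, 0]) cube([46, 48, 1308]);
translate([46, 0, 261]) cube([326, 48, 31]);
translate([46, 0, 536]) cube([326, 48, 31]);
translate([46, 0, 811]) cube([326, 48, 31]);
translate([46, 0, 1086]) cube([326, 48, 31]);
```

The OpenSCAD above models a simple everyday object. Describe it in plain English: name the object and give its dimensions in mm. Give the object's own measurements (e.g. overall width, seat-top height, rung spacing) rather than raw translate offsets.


A straight ladder. Two 46×48 mm vertical rails, 1308 mm tall, stand 418 mm apart (outside-to-outside) with their front faces coplanar on the −y side. 4 rungs, each 48 mm deep and 31 mm tall, span between the inner faces of the rails, front faces flush with the rails. The lowest rung's underside is at z = 261 mm and rungs are spaced 275 mm apart (underside to underside).


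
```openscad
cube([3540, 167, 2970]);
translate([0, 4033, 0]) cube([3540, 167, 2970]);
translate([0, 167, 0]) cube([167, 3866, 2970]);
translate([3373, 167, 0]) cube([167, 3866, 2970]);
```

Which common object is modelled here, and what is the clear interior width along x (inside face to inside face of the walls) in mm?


A house (or room) frame. The interior width is 3206 mm.

Four 2970 mm walls enclosing a rectangle with no floor or roof — a room or house frame. Outside width is 3540 mm and wall thickness is 167 mm, so the interior width is 3540 − 2 × 167 = 3206 mm.


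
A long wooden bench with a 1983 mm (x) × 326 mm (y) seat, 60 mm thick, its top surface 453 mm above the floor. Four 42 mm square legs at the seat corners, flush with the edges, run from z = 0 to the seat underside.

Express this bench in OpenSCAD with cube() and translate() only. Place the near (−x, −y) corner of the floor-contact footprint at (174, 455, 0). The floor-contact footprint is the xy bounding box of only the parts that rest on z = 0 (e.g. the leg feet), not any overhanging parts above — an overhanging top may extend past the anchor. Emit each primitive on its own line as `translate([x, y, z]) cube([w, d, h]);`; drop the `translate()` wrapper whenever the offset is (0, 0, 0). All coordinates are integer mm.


// leg_h = 453 − 60 = 393
translate([174, 455, 393]) cube([1983, 326, 60]);
translate([174, 455, 0]) cube([42, 42, 393]);
translate([174, 739, 0]) cube([42, 42, 393]);
translate([2115, 455, 0]) cube([42, 42, 393]);
translate([2115, 739, 0]) cube([42, 42, 393]);


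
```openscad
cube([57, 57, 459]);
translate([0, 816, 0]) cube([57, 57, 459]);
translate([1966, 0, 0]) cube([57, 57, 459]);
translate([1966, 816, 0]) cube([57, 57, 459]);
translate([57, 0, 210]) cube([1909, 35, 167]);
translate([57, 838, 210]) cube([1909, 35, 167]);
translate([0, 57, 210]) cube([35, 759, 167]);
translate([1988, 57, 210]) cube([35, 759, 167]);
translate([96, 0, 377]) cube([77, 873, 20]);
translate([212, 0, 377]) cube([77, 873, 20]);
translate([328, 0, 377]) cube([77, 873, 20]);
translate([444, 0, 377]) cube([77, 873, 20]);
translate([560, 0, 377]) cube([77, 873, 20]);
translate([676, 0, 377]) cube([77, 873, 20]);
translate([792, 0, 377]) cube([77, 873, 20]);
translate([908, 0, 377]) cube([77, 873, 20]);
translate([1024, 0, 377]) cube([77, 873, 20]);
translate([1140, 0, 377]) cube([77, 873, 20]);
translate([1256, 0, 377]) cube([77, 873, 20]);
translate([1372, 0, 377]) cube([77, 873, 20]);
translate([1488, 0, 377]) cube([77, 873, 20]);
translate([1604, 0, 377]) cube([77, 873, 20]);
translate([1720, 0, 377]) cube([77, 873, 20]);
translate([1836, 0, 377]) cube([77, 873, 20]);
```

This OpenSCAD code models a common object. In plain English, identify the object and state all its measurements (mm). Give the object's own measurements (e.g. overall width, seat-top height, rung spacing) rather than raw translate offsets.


A bed frame 2023 mm long (x) by 873 mm wide (y). Four 57×57 mm corner posts, 459 mm tall, at the corners of the footprint. Four rails of 35 mm thickness and 167 mm height run between adjacent posts with their undersides at z = 210 mm, their outer faces flush with the outside of the frame (the two x-running rails run between the posts' inner faces; the two y-running rails run between the posts' inner faces). 16 slats, each 77 mm wide (x) and 20 mm thick, lie across the top of the two x-running rails, running the full 873 mm width of the frame in y; along x they sit between the end posts with a 39 mm gap after the −x posts and between neighbouring slats, leaving 53 mm before the +x posts.


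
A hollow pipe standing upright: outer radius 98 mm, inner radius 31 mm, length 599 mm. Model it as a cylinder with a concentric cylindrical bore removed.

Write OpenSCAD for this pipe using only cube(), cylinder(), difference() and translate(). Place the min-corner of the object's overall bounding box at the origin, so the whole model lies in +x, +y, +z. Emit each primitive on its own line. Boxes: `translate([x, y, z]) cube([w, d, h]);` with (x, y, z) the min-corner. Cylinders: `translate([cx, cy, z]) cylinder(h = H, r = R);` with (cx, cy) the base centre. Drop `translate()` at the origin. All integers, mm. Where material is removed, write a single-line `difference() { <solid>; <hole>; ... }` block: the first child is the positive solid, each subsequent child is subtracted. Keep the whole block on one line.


difference() { translate([98, 98, 0]) cylinder(h = 599, r = 98); translate([98, 98, 0]) cylinder(h = 599, r = 31); }


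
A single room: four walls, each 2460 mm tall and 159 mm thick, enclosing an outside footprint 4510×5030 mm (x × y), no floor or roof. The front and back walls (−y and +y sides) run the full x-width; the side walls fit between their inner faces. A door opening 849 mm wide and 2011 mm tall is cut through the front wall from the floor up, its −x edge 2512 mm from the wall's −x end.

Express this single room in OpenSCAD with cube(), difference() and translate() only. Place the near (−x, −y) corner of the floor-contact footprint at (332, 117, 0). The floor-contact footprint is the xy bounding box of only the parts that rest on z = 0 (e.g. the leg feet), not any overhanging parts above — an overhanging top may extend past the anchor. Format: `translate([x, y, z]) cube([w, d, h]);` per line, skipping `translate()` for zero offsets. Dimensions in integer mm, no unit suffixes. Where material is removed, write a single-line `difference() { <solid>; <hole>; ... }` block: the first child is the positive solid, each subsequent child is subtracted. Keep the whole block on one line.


difference() { translate([332, 117, 0]) cube([4510, 159, 2460]); translate([2844, 117, 0]) cube([849, 159, 2011]); }
translate([332, 4988, 0]) cube([4510, 159, 2460]);
translate([332, 276, 0]) cube([159, 4712, 2460]);
translate([4683, 276, 0]) cube([159, 4712, 2460]);


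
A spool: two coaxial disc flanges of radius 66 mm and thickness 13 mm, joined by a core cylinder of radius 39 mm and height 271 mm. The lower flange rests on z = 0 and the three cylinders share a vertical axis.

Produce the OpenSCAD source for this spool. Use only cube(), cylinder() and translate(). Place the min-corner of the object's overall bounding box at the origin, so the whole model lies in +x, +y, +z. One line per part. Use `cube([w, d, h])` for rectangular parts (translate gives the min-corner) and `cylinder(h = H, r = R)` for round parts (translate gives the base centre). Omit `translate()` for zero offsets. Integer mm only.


translate([66, 66, 0]) cylinder(h = 13, r = 66);
translate([66, 66, 13]) cylinder(h = 271, r = 39);
translate([66, 66, 284]) cylinder(h = 13, r = 66);


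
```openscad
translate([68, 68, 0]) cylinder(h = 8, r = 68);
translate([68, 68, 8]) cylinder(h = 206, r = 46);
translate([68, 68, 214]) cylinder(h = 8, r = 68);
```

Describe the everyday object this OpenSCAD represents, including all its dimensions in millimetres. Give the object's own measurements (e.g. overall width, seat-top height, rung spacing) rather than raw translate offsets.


A spool: two coaxial disc flanges of radius 68 mm and thickness 8 mm, joined by a core cylinder of radius 46 mm and height 206 mm. The lower flange rests on z = 0 and the three cylinders share a vertical axis.


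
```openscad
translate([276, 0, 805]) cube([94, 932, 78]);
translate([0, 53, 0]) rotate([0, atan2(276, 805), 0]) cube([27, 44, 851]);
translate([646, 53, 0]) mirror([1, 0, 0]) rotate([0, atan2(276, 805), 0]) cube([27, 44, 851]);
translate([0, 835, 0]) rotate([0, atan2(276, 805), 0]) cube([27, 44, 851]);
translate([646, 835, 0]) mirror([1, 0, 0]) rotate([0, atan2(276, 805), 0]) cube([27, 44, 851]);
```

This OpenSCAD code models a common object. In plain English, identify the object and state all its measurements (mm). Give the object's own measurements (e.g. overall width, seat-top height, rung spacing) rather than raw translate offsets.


A sawhorse. A 94×932×78 mm beam (x, y, z) sits on two A-frame leg pairs. Each pair is two raked legs of 27×44 mm section (44 mm along y) splaying symmetrically in x. Each leg rises 805 mm vertically over 276 mm of horizontal reach and is 851 mm long along its own axis. Every leg's outer bottom edge rests on the floor and its outer top edge meets a bottom edge of the beam — the left legs (tilting toward +x) meet the beam's −x bottom edge, the right legs (their mirror images, tilting toward −x) meet its +x bottom edge — so the leg tops tuck under the beam, the beam's underside is 805 mm above the floor, and the feet are 646 mm apart outside-to-outside with the beam centred between them. The two leg pairs are set in 53 mm from either end of the beam.


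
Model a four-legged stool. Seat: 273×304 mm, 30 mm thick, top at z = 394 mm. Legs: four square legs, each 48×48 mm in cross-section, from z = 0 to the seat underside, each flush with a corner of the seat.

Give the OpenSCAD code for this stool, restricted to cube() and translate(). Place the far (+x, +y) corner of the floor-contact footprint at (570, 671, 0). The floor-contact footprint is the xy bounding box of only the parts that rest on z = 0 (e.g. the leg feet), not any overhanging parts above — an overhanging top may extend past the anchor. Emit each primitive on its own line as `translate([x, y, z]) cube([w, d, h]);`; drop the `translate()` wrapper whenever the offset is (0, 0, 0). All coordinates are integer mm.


// leg_h = 394 - 30 = 364
translate([297, 367, 364]) cube([273, 304, 30]);
translate([297, 367, 0]) cube([48, 48, 364]);
translate([522, 367, 0]) cube([48, 48, 364]);
translate([297, 623, 0]) cube([48, 48, 364]);
translate([522, 623, 0]) cube([48, 48, 364]);


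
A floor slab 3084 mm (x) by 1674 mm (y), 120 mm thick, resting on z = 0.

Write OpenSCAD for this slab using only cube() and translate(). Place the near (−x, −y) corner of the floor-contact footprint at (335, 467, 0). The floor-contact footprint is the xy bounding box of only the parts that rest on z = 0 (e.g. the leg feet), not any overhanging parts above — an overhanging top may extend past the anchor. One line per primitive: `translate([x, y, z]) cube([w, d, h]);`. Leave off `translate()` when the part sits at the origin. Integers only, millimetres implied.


translate([335, 467, 0]) cube([3084, 1674, 120]);


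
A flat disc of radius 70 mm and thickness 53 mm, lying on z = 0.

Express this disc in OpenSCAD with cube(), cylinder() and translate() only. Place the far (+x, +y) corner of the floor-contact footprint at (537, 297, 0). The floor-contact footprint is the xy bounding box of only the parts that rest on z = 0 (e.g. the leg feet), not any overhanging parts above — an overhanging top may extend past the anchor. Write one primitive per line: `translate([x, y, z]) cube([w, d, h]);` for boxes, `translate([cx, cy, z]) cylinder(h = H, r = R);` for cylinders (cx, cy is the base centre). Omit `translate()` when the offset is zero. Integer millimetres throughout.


translate([467, 227, 0]) cylinder(h = 53, r = 70);


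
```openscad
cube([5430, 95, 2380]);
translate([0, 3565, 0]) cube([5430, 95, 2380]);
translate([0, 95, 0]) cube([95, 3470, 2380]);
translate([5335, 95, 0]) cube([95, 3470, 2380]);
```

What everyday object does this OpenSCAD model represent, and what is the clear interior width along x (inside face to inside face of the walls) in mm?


A house (or room) frame. The interior width is 5240 mm.

Four 2380 mm walls enclosing a rectangle with no floor or roof — a room or house frame. Outside width is 5430 mm and wall thickness is 95 mm, so the interior width is 5430 − 2 × 95 = 5240 mm.


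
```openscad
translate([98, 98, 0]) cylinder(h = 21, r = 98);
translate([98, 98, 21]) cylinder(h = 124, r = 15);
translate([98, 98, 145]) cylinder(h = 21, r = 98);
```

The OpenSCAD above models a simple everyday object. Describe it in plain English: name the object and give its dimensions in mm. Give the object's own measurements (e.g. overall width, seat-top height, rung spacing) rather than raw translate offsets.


A spool: two coaxial disc flanges of radius 98 mm and thickness 21 mm, joined by a core cylinder of radius 15 mm and height 124 mm. The lower flange rests on z = 0 and the three cylinders share a vertical axis.


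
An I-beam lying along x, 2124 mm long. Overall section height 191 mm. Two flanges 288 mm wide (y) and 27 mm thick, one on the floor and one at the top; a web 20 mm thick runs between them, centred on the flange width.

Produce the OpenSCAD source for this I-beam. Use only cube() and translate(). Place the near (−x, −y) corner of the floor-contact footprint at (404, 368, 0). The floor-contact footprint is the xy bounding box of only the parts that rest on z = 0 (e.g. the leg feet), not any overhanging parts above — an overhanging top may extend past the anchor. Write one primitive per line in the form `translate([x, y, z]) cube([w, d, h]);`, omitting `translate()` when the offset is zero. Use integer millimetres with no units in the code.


translate([404, 368, 0]) cube([2124, 288, 27]);
translate([404, 502, 27]) cube([2124, 20, 137]);
translate([404, 368, 164]) cube([2124, 288, 27]);


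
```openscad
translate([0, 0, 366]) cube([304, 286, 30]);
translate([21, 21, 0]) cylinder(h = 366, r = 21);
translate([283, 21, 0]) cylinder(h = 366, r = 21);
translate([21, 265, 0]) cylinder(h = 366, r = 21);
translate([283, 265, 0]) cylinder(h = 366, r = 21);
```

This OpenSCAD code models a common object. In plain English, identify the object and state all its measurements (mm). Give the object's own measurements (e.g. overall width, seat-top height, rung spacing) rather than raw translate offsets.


A four-legged stool. The seat is a 304×286×30 mm slab whose top surface is at z = 396 mm; four round legs, each 42 mm in diameter, run from the floor (z = 0) to the underside of the seat, each leg's axis is inset half a diameter from the nearest pair of seat edges (so the leg's bounding box is flush with the corner).


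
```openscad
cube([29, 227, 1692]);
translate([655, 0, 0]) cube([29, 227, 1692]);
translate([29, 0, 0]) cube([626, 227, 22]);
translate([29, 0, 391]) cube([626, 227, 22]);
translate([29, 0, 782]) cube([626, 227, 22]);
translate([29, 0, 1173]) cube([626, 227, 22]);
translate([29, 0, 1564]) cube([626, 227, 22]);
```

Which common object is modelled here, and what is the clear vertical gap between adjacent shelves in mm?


A bookshelf. The clear shelf gap is 369 mm.

Two tall side panels with 5 horizontal boards between them — a bookshelf. The first two shelf undersides are at z = 0 and z = 391; with shelf thickness 22, the clear gap is 391 − 0 − 22 = 369 mm.


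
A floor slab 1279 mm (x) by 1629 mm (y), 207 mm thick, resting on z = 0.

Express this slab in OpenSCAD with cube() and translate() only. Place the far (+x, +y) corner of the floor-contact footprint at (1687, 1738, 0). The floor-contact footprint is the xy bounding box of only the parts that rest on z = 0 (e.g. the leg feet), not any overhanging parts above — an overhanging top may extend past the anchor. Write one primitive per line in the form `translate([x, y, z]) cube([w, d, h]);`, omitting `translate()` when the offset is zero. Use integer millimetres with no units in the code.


translate([408, 109, 0]) cube([1279, 1629, 207]);


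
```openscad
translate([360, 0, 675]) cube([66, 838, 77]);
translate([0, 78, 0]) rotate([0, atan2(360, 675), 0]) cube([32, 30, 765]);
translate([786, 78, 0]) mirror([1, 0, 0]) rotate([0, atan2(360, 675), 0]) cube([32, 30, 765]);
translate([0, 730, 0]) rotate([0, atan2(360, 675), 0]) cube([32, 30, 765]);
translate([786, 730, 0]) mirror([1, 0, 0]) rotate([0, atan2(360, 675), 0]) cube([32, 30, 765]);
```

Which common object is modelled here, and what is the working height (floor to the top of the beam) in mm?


A sawhorse. The overall height is 752 mm.

A beam across two mirrored pairs of raked legs — a sawhorse. The beam's underside is at z = 675 (matching the legs' vertical rise in atan2(360, 675)) and the beam is 77 mm tall, so its top is at 675 + 77 = 752 mm. The raked legs top out at the beam's underside, so that is the highest point.


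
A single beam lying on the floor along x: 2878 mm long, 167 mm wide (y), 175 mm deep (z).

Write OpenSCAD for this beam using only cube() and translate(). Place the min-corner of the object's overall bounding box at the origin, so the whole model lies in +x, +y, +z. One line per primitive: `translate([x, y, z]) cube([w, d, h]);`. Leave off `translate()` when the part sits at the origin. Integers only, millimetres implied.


cube([2878, 167, 175]);


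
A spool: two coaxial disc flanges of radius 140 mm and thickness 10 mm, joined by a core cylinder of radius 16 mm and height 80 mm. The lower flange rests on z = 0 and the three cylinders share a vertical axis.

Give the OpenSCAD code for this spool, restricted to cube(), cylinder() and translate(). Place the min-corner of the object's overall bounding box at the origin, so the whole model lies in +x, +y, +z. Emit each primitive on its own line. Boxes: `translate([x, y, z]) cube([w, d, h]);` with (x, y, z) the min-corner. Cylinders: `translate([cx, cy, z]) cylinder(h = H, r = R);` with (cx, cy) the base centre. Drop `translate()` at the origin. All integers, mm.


translate([140, 140, 0]) cylinder(h = 10, r = 140);
translate([140, 140, 10]) cylinder(h = 80, r = 16);
translate([140, 140, 90]) cylinder(h = 10, r = 140);


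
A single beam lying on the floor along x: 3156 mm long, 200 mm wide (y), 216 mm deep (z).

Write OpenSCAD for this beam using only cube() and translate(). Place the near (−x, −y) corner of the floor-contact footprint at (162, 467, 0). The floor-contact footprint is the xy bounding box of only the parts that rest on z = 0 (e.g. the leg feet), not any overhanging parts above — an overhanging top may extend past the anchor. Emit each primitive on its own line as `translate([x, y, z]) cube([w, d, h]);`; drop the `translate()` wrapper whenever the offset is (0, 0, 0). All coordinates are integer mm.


translate([162, 467, 0]) cube([3156, 200, 216]);


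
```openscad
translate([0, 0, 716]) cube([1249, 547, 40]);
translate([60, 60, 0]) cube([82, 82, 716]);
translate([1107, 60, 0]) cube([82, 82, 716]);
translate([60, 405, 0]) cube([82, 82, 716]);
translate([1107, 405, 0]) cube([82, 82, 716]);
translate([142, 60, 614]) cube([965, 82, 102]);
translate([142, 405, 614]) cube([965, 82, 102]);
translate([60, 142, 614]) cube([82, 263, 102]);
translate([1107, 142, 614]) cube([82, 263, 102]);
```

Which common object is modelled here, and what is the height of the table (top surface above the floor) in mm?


A table. The table height is 756 mm.

A 1249×547×40 slab sits at z = 716 on four 82 mm square posts — a table. The top surface is at 716 + 40 = 756 mm.


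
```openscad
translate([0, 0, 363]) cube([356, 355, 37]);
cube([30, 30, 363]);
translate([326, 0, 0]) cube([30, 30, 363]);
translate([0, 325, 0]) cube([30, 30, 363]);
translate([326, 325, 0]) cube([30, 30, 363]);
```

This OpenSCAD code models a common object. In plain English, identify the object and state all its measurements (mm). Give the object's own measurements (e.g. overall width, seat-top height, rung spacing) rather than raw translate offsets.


A four-legged stool. The seat is a 356×355×37 mm slab whose top surface is at z = 400 mm; four square legs, each 30×30 mm in cross-section, run from the floor (z = 0) to the underside of the seat, each flush with a corner of the seat.


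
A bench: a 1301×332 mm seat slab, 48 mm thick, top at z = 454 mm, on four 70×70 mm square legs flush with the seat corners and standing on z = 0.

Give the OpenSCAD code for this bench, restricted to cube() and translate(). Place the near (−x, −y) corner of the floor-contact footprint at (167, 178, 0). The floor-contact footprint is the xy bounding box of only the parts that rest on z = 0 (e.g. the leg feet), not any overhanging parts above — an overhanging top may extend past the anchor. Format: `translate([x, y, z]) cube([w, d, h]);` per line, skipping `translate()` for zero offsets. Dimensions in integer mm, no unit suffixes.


// leg_h = 454 − 48 = 406
translate([167, 178, 406]) cube([1301, 332, 48]);
translate([167, 178, 0]) cube([70, 70, 406]);
translate([167, 440, 0]) cube([70, 70, 406]);
translate([1398, 178, 0]) cube([70, 70, 406]);
translate([1398, 440, 0]) cube([70, 70, 406]);


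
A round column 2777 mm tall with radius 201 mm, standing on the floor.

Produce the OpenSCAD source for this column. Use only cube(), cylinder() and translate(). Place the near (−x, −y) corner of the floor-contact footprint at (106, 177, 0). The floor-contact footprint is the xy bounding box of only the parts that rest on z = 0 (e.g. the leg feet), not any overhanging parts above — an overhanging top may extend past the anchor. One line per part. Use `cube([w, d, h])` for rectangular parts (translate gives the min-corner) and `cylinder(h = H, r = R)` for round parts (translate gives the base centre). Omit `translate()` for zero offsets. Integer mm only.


translate([307, 378, 0]) cylinder(h = 2777, r = 201);


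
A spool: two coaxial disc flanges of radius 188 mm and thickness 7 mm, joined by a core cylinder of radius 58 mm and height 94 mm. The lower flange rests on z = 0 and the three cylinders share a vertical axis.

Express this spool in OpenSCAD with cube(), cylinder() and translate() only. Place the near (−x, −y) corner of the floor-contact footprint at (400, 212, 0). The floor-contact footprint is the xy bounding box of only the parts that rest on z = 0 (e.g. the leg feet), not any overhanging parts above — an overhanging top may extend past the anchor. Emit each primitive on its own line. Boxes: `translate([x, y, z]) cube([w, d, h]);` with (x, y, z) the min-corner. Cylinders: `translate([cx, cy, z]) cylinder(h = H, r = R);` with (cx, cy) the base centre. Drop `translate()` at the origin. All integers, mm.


translate([588, 400, 0]) cylinder(h = 7, r = 188);
translate([588, 400, 7]) cylinder(h = 94, r = 58);
translate([588, 400, 101]) cylinder(h = 7, r = 188);
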